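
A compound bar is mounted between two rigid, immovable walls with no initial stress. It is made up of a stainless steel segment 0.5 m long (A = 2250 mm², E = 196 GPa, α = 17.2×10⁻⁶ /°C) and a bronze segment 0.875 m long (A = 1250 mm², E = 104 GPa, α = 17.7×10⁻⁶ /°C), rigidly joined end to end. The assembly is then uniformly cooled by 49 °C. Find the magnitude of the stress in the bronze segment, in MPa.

If the supports were absent, the total length change would be Σ αᵢΔT Lᵢ = 17.2×10⁻⁶×49×500 + 17.7×10⁻⁶×49×875 = 1.18 mm.
Since the ends are fixed, an axial force P builds up, equal in every segment, with P · Σ Lᵢ/(AᵢEᵢ) = δ_free.
Σ Lᵢ/(AᵢEᵢ) = 500/(2250×196×10³) + 875/(1250×104×10³) = 7.865×10⁻⁶ mm/N.
P = 1.18 / 7.865×10⁻⁶ = 150100 N = 150.1 kN, tensile.
σ_{bronze} = P / A = 150100 / 1250 = 120.1 MPa.

σ ≈ 120 MPa (tensile)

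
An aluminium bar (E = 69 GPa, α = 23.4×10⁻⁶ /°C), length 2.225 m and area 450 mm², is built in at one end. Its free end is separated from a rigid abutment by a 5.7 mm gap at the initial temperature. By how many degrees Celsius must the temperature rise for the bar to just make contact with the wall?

ΔT ≈ 109 °C

Contact occurs when the free expansion equals the gap: αΔT L = 5.7 mm.
ΔT = 5.7 / (23.4×10⁻⁶ × 2225) = 109.5 °C.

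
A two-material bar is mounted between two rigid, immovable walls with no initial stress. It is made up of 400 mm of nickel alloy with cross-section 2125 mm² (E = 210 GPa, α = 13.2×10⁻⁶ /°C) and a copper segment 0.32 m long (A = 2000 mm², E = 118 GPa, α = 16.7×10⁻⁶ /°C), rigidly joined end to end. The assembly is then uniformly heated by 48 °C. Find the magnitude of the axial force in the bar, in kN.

With the walls removed the bar would change length by δ_free = Σ αᵢΔT Lᵢ = 13.2×10⁻⁶×48×400 + 16.7×10⁻⁶×48×320 = 0.51 mm.
The walls prevent any net length change, so an axial force P (same in every segment) develops. Compatibility: P · Σ Lᵢ/(AᵢEᵢ) = δ_free.
The series flexibility is Σ Lᵢ/(AᵢEᵢ) = 400/(2125×210×10³) + 320/(2000×118×10³) = 2.252×10⁻⁶ mm/N.
So P = 0.51 / 2.252×10⁻⁶ = 226.4 kN, compressive.

P ≈ 226 kN (compressive)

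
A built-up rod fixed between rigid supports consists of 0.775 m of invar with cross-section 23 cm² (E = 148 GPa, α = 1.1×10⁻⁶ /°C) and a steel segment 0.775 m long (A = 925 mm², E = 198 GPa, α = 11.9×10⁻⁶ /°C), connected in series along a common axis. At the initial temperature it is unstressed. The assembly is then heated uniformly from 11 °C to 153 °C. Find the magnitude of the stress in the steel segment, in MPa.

With the walls removed the bar would change length by δ_free = Σ αᵢΔT Lᵢ = 1.1×10⁻⁶×142×775 + 11.9×10⁻⁶×142×775 = 1.431 mm.
The rigid supports impose zero overall length change; the single axial force P common to all segments must satisfy P Σ Lᵢ/(AᵢEᵢ) = δ_free.
The series flexibility is Σ Lᵢ/(AᵢEᵢ) = 775/(2300×148×10³) + 775/(925×198×10³) = 6.508×10⁻⁶ mm/N.
So P = 1.431 / 6.508×10⁻⁶ = 219.8 kN, compressive.
σ_{steel} = P / A = 219800 / 925 = 237.6 MPa.

σ ≈ 238 MPa (compressive)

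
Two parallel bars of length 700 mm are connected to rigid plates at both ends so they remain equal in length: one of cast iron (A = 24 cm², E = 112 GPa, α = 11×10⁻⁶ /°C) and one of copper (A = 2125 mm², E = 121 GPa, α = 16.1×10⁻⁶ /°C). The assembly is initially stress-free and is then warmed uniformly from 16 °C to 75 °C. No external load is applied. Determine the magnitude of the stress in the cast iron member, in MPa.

Equilibrium of a rigid end plate with no external load gives equal and opposite internal forces ±P in the two members. Since α_{copper} > α_{cast iron}, heating drives the copper into compression and the cast iron into tension.
Setting the final lengths equal and cancelling L: (α₁ − α₂)ΔT = P/(A₁E₁) + P/(A₂E₂).
|α₁ − α₂|·ΔT = 5.1×10⁻⁶ × 59 = 0.0003009.
1/(A₁E₁) + 1/(A₂E₂) = 1/(2400×112×10³) + 1/(2125×121×10³) = 7.609×10⁻⁹ N⁻¹.
So P = 0.0003009 / 7.609×10⁻⁹ = 39.54 kN.
σ_{cast iron} = P/A₁ = 39540/2400 = 16.48 MPa, tensile.

σ ≈ 16.5 MPa (tensile)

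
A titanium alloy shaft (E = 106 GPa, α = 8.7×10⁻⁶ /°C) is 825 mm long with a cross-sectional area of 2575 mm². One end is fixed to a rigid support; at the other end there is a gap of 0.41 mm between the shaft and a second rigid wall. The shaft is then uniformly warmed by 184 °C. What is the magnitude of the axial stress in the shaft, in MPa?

Unrestrained expansion: δ_free = αΔT L = 8.7×10⁻⁶ × 184 × 825 = 1.321 mm.
This exceeds the 0.41 mm gap, so the wall pushes back. The portion of expansion that must be recovered elastically is δ_free − gap = 1.321 − 0.41 = 0.9107 mm.
That suppressed elongation corresponds to σ = E·Δ/L = 106×10³ × 0.9107/825 = 117 MPa.

σ ≈ 117 MPa (compressive)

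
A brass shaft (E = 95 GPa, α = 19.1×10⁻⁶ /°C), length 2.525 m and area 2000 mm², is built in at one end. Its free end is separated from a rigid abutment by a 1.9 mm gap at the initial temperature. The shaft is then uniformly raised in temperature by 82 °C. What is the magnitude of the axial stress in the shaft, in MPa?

σ ≈ 77.3 MPa (compressive)

If the wall were absent the shaft would grow by αΔT L = 19.1×10⁻⁶ × 82 × 2525 = 3.955 mm.
After closing the 1.9 mm clearance, 3.955 − 1.9 = 2.055 mm of expansion remains to be suppressed by the wall.
So σ = E(δ_free − g)/L = 95×10³ × 2.055/2525 = 77.3 MPa.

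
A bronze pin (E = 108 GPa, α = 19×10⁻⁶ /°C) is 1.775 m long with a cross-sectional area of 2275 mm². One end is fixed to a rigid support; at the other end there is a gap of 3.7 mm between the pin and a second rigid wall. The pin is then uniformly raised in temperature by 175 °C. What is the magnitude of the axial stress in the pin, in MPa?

Free thermal elongation = αΔT L = 19×10⁻⁶ × 175 × 1775 = 5.902 mm.
The gap closes (δ_free > 3.7 mm) and the wall then resists a further 5.902 − 3.7 = 2.202 mm of expansion.
Compatibility: PL/(AE) = 2.202 mm, so σ = P/A = E × (2.202/1775) = 134 MPa.

σ ≈ 134 MPa (compressive)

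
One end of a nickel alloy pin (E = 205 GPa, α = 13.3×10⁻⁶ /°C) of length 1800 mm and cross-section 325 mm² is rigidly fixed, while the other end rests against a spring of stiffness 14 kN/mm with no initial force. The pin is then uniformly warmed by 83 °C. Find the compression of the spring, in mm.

Free thermal expansion: δ_free = αΔT L = 13.3×10⁻⁶ × 83 × 1800 = 1.987 mm.
With a force P in the spring, the elastic change of the pin is PL/(AE) and that of the spring is P/k; compatibility requires their sum to equal δ_free.
P [ L/(AE) + 1/k ] = δ_free → P [ 1800/(325×205×10³) + 1/(14×10³) ] = 1.987.
P = 1.987 / 9.845×10⁻⁵ = 20180 N.
Spring compression = P/k = 20180/(14×10³) = 1.442 mm.

δ ≈ 1.44 mm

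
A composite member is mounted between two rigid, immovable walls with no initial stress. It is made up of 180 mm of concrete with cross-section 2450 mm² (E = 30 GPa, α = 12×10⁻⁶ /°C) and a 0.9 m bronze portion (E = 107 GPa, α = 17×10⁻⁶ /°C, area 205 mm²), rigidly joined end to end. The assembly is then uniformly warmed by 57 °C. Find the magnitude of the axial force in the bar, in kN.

P ≈ 22.9 kN (compressive)

If the supports were absent, the total length change would be Σ αᵢΔT Lᵢ = 12×10⁻⁶×57×180 + 17×10⁻⁶×57×900 = 0.9952 mm.
Since the ends are fixed, an axial force P builds up, equal in every segment, with P · Σ Lᵢ/(AᵢEᵢ) = δ_free.
Σ Lᵢ/(AᵢEᵢ) = 180/(2450×30×10³) + 900/(205×107×10³) = 4.348×10⁻⁵ mm/N.
Hence P = δ_free / Σ(L/AE) = 0.9952/4.348×10⁻⁵ = 22.89 kN (compressive).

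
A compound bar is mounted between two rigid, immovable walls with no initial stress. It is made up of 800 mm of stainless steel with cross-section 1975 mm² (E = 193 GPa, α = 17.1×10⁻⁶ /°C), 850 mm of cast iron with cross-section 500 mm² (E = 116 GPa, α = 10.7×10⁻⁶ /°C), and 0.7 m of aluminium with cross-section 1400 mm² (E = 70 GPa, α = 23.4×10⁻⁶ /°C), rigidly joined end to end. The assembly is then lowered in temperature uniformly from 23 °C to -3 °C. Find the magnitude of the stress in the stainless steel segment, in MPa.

If the supports were absent, the total length change would be Σ αᵢΔT Lᵢ = 17.1×10⁻⁶×26×800 + 10.7×10⁻⁶×26×850 + 23.4×10⁻⁶×26×700 = 1.018 mm.
The walls prevent any net length change, so an axial force P (same in every segment) develops. Compatibility: P · Σ Lᵢ/(AᵢEᵢ) = δ_free.
Σ Lᵢ/(AᵢEᵢ) = 800/(1975×193×10³) + 850/(500×116×10³) + 700/(1400×70×10³) = 2.39×10⁻⁵ mm/N.
So P = 1.018 / 2.39×10⁻⁵ = 42.6 kN, tensile.
σ_{stainless steel} = P / A = 42600 / 1975 = 21.57 MPa.

σ ≈ 21.6 MPa (tensile)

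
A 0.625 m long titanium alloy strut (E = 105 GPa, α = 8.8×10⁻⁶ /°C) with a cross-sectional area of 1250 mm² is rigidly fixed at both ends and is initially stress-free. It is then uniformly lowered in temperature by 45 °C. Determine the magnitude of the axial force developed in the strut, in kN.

The ends cannot move, so σ = EαΔT = 105×10³ × 8.8×10⁻⁶ × 45 = 41.58 MPa.
Then P = σA = 41.58 × 1250 mm² = 51.98 kN, tensile.

P ≈ 52 kN (tensile)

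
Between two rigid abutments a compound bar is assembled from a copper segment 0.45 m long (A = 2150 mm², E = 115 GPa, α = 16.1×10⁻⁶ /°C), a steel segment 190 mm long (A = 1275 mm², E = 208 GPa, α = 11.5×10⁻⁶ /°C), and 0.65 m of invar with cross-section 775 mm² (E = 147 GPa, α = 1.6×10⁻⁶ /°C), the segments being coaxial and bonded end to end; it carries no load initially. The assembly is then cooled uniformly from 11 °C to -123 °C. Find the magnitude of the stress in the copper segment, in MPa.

If the supports were absent, the total length change would be Σ αᵢΔT Lᵢ = 16.1×10⁻⁶×134×450 + 11.5×10⁻⁶×134×190 + 1.6×10⁻⁶×134×650 = 1.403 mm.
Since the ends are fixed, an axial force P builds up, equal in every segment, with P · Σ Lᵢ/(AᵢEᵢ) = δ_free.
The series flexibility is Σ Lᵢ/(AᵢEᵢ) = 450/(2150×115×10³) + 190/(1275×208×10³) + 650/(775×147×10³) = 8.242×10⁻⁶ mm/N.
P = 1.403 / 8.242×10⁻⁶ = 170200 N = 170.2 kN, tensile.
σ_{copper} = P / A = 170200 / 2150 = 79.17 MPa.

σ ≈ 79.2 MPa (tensile)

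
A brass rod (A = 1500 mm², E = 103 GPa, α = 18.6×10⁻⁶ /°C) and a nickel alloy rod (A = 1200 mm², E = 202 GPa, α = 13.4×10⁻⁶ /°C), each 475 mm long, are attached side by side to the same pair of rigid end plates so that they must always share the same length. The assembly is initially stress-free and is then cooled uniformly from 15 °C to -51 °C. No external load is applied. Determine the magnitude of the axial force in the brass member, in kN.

The brass has the larger α, so on cooling it would change length more than the nickel alloy if both were free. The rigid plates force a common final length, so the brass is put into tension and the nickel alloy into compression, with equal and opposite forces P (no external load).
Equating the net (thermal + elastic) strains gives |α₁ − α₂|·ΔT = P·[1/(A₁E₁) + 1/(A₂E₂)].
|α₁ − α₂|·ΔT = 5.2×10⁻⁶ × 66 = 0.0003432.
1/(A₁E₁) + 1/(A₂E₂) = 1/(1500×103×10³) + 1/(1200×202×10³) = 1.06×10⁻⁸ N⁻¹.
So P = 0.0003432 / 1.06×10⁻⁸ = 32.38 kN.

P ≈ 32.4 kN (tensile in the brass)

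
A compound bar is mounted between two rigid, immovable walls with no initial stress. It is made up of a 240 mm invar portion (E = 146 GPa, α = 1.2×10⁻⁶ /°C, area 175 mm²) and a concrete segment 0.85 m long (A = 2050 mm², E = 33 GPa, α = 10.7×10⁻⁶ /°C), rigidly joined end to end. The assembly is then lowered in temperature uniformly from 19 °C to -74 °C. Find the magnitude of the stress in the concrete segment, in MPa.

If the supports were absent, the total length change would be Σ αᵢΔT Lᵢ = 1.2×10⁻⁶×93×240 + 10.7×10⁻⁶×93×850 = 0.8726 mm.
Since the ends are fixed, an axial force P builds up, equal in every segment, with P · Σ Lᵢ/(AᵢEᵢ) = δ_free.
The series flexibility is Σ Lᵢ/(AᵢEᵢ) = 240/(175×146×10³) + 850/(2050×33×10³) = 2.196×10⁻⁵ mm/N.
Hence P = δ_free / Σ(L/AE) = 0.8726/2.196×10⁻⁵ = 39.74 kN (tensile).
σ_{concrete} = P / A = 39740 / 2050 = 19.39 MPa.

σ ≈ 19.4 MPa (tensile)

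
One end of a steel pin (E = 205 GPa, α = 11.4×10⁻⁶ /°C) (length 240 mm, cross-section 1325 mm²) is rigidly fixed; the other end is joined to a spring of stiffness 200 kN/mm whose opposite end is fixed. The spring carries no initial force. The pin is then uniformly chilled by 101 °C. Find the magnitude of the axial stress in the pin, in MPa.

Free thermal contraction: δ_free = αΔT L = 11.4×10⁻⁶ × 101 × 240 = 0.2763 mm.
With a force P in the spring, the elastic change of the pin is PL/(AE) and that of the spring is P/k; compatibility requires their sum to equal δ_free.
So P = δ_free / [L/(AE) + 1/k] = 0.2763 / [ 240/(1325×205×10³) + 1/(200×10³) ].
P = 0.2763 / 5.884×10⁻⁶ = 46970 N.
σ = P/A = 46970/1325 = 35.45 MPa.

σ ≈ 35.4 MPa (tensile)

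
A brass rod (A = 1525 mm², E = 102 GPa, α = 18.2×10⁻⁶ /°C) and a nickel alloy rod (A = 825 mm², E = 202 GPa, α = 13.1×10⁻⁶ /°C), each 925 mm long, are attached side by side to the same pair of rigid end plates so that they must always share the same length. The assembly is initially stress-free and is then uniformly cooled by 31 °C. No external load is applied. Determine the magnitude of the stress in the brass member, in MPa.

The brass has the larger α, so on cooling it would change length more than the nickel alloy if both were free. The rigid plates force a common final length, so the brass is put into tension and the nickel alloy into compression, with equal and opposite forces P (no external load).
Setting the final lengths equal and cancelling L: (α₁ − α₂)ΔT = P/(A₁E₁) + P/(A₂E₂).
|α₁ − α₂|·ΔT = 5.1×10⁻⁶ × 31 = 0.0001581.
1/(A₁E₁) + 1/(A₂E₂) = 1/(1525×102×10³) + 1/(825×202×10³) = 1.243×10⁻⁸ N⁻¹.
So P = 0.0001581 / 1.243×10⁻⁸ = 12.72 kN.
σ_{brass} = P/A₁ = 12720/1525 = 8.341 MPa, tensile.

σ ≈ 8.34 MPa (tensile)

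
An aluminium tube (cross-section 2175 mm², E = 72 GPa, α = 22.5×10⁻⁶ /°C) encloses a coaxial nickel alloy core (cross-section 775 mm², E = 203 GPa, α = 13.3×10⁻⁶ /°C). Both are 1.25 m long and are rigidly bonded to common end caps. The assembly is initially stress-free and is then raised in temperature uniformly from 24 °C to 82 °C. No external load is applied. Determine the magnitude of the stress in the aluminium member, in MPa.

Both members must finish at the same length. With the larger α, the aluminium tends to over-expand; the plates restrain it, putting the aluminium in compression and the nickel alloy in tension. With no external load the two internal forces are equal and opposite, magnitude P.
Compatibility of the two members (thermal + elastic change equal): (α₁ − α₂)ΔT = P·[1/(A₁E₁) + 1/(A₂E₂)].
|α₁ − α₂|·ΔT = 9.2×10⁻⁶ × 58 = 0.0005336.
1/(A₁E₁) + 1/(A₂E₂) = 1/(2175×72×10³) + 1/(775×203×10³) = 1.274×10⁻⁸ N⁻¹.
P = 0.0005336 / 1.274×10⁻⁸ = 41880 N = 41.88 kN.
σ_{aluminium} = P/A₁ = 41880/2175 = 19.25 MPa, compressive.

σ ≈ 19.3 MPa (compressive)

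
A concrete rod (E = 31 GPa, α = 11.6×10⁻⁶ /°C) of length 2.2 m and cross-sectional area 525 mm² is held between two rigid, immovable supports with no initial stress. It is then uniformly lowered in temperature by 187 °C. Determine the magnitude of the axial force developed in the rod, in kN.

P ≈ 35.3 kN (tensile)

With zero net strain, σ = E·αΔT = 31 GPa × 11.6×10⁻⁶ × 187 = 67.25 MPa.
Axial force P = σA = 67.25 × 525 = 35300 N = 35.3 kN, tensile.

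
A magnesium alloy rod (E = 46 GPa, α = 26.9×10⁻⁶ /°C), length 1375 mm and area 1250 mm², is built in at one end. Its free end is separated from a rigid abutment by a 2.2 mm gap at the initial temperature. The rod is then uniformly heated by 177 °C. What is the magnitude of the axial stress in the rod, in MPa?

σ ≈ 145 MPa (compressive)

If the wall were absent the rod would grow by αΔT L = 26.9×10⁻⁶ × 177 × 1375 = 6.547 mm.
This exceeds the 2.2 mm gap, so the wall pushes back. The portion of expansion that must be recovered elastically is δ_free − gap = 6.547 − 2.2 = 4.347 mm.
That suppressed elongation corresponds to σ = E·Δ/L = 46×10³ × 4.347/1375 = 145.4 MPa.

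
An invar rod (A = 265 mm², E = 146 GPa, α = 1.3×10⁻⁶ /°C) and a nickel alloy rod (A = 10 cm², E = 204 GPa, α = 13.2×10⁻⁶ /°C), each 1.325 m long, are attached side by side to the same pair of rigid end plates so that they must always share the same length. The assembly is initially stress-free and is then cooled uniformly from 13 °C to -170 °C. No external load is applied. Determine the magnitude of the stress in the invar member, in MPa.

σ ≈ 267 MPa (compressive)

Equilibrium of a rigid end plate with no external load gives equal and opposite internal forces ±P in the two members. Since α_{nickel alloy} > α_{invar}, cooling drives the nickel alloy into tension and the invar into compression.
Compatibility of the two members (thermal + elastic change equal): (α₁ − α₂)ΔT = P·[1/(A₁E₁) + 1/(A₂E₂)].
|α₁ − α₂|·ΔT = 11.9×10⁻⁶ × 183 = 0.002178.
1/(A₁E₁) + 1/(A₂E₂) = 1/(265×146×10³) + 1/(1000×204×10³) = 3.075×10⁻⁸ N⁻¹.
P = 0.002178 / 3.075×10⁻⁸ = 70820 N = 70.82 kN.
σ_{invar} = P/A₁ = 70820/265 = 267.3 MPa, compressive.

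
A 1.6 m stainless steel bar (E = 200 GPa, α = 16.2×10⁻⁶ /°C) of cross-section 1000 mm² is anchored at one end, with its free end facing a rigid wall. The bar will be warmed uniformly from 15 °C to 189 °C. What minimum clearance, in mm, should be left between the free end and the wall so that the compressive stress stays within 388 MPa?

With no wall the bar would lengthen by αΔT L = 16.2×10⁻⁶ × 174 × 1600 = 4.51 mm.
A stress of 388 MPa corresponds to the wall pushing the bar back by σL/E = 388×1600/(200×10³) = 3.104 mm.
The gap must absorb the remainder: g_min = 4.51 − 3.104 = 1.406 mm.

g ≈ 1.41 mm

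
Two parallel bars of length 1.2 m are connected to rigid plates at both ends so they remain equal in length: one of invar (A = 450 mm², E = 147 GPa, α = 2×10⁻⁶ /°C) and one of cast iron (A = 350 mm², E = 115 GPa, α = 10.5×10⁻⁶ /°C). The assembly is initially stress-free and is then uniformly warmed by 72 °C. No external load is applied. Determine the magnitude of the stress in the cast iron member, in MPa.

Equilibrium of a rigid end plate with no external load gives equal and opposite internal forces ±P in the two members. Since α_{cast iron} > α_{invar}, heating drives the cast iron into compression and the invar into tension.
Equating the net (thermal + elastic) strains gives |α₁ − α₂|·ΔT = P·[1/(A₁E₁) + 1/(A₂E₂)].
|α₁ − α₂|·ΔT = 8.5×10⁻⁶ × 72 = 0.000612.
1/(A₁E₁) + 1/(A₂E₂) = 1/(450×147×10³) + 1/(350×115×10³) = 3.996×10⁻⁸ N⁻¹.
P = 0.000612 / 3.996×10⁻⁸ = 15310 N = 15.31 kN.
σ_{cast iron} = P/A₂ = 15310/350 = 43.76 MPa, compressive.

σ ≈ 43.8 MPa (compressive)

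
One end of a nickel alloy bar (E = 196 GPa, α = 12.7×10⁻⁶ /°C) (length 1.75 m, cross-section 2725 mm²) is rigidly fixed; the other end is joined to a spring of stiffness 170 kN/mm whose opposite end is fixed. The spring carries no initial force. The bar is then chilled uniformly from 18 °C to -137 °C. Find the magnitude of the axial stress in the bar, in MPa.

σ ≈ 138 MPa (tensile)

The unrestrained thermal change is αΔT L = 12.7×10⁻⁶ × 155 × 1750 = 3.445 mm.
With a force P in the spring, the elastic change of the bar is PL/(AE) and that of the spring is P/k; compatibility requires their sum to equal δ_free.
P [ L/(AE) + 1/k ] = δ_free → P [ 1750/(2725×196×10³) + 1/(170×10³) ] = 3.445.
P = 3.445 / 9.159×10⁻⁶ = 376100 N.
σ = P/A = 376100/2725 = 138 MPa.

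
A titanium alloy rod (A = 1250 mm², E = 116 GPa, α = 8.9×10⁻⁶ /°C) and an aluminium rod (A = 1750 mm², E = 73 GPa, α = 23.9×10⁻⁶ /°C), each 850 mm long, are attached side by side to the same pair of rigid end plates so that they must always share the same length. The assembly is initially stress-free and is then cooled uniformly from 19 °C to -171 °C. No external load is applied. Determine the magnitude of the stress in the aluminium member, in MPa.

σ ≈ 111 MPa (tensile)

Both members must finish at the same length. With the larger α, the aluminium tends to over-contract; the plates restrain it, putting the aluminium in tension and the titanium alloy in compression. With no external load the two internal forces are equal and opposite, magnitude P.
Equating the net (thermal + elastic) strains gives |α₁ − α₂|·ΔT = P·[1/(A₁E₁) + 1/(A₂E₂)].
|α₁ − α₂|·ΔT = 15×10⁻⁶ × 190 = 0.00285.
1/(A₁E₁) + 1/(A₂E₂) = 1/(1250×116×10³) + 1/(1750×73×10³) = 1.472×10⁻⁸ N⁻¹.
P = 0.00285 / 1.472×10⁻⁸ = 193600 N = 193.6 kN.
σ_{aluminium} = P/A₂ = 193600/1750 = 110.6 MPa, tensile.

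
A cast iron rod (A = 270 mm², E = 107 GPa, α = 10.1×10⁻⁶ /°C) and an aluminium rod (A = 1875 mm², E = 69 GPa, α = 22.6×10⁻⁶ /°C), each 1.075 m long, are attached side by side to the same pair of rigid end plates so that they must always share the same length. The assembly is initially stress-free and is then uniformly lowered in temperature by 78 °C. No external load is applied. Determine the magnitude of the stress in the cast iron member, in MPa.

The aluminium has the larger α, so on cooling it would change length more than the cast iron if both were free. The rigid plates force a common final length, so the aluminium is put into tension and the cast iron into compression, with equal and opposite forces P (no external load).
Compatibility of the two members (thermal + elastic change equal): (α₁ − α₂)ΔT = P·[1/(A₁E₁) + 1/(A₂E₂)].
|α₁ − α₂|·ΔT = 12.5×10⁻⁶ × 78 = 0.000975.
1/(A₁E₁) + 1/(A₂E₂) = 1/(270×107×10³) + 1/(1875×69×10³) = 4.234×10⁻⁸ N⁻¹.
P = 0.000975 / 4.234×10⁻⁸ = 23030 N = 23.03 kN.
σ_{cast iron} = P/A₁ = 23030/270 = 85.28 MPa, compressive.

σ ≈ 85.3 MPa (compressive)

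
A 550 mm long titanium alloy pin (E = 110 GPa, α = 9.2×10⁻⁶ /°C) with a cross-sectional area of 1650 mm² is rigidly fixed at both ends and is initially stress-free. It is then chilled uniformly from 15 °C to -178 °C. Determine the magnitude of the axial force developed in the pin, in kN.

Full restraint means ε = 0, so the stress is σ = EαΔT = 110×10³ × 9.2×10⁻⁶ × 193 = 195.3 MPa.
Then P = σA = 195.3 × 1650 mm² = 322.3 kN, tensile.

P ≈ 322 kN (tensile)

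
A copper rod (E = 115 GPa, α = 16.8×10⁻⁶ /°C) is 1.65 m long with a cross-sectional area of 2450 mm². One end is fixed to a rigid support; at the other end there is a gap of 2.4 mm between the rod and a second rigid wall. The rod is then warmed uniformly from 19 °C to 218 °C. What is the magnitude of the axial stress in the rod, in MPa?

Free thermal elongation = αΔT L = 16.8×10⁻⁶ × 199 × 1650 = 5.516 mm.
After closing the 2.4 mm clearance, 5.516 − 2.4 = 3.116 mm of expansion remains to be suppressed by the wall.
That suppressed elongation corresponds to σ = E·Δ/L = 115×10³ × 3.116/1650 = 217.2 MPa.

σ ≈ 217 MPa (compressive)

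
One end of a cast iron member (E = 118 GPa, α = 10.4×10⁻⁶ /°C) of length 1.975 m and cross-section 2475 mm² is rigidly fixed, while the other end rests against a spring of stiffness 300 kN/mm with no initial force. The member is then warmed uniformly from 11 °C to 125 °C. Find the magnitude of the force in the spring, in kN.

P ≈ 232 kN

If the spring were absent the member would lengthen by αΔT L = 10.4×10⁻⁶ × 114 × 1975 = 2.342 mm.
Let P be the compressive force at the spring. The member shortens elastically by PL/(AE) and the spring compresses by P/k; together these equal δ_free.
So P = δ_free / [L/(AE) + 1/k] = 2.342 / [ 1975/(2475×118×10³) + 1/(300×10³) ].
P = 2.342 / 1.01×10⁻⁵ = 231900 N.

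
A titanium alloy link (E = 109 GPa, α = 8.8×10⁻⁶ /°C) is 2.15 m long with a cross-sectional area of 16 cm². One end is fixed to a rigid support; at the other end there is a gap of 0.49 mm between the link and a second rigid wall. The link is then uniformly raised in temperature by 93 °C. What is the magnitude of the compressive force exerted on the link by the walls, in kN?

P ≈ 103 kN

Unrestrained expansion: δ_free = αΔT L = 8.8×10⁻⁶ × 93 × 2150 = 1.76 mm.
After closing the 0.49 mm clearance, 1.76 − 0.49 = 1.27 mm of expansion remains to be suppressed by the wall.
So σ = E(δ_free − g)/L = 109×10³ × 1.27/2150 = 64.36 MPa.
P = σA = 64.36 × 1600 = 103 kN.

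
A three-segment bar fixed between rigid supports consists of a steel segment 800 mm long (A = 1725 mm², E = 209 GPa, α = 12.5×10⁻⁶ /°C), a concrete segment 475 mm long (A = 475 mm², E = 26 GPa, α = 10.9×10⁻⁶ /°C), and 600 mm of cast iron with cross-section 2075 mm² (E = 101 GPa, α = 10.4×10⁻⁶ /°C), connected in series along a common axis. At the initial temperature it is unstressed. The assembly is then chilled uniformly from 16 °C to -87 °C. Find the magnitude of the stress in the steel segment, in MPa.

With the walls removed the bar would change length by δ_free = Σ αᵢΔT Lᵢ = 12.5×10⁻⁶×103×800 + 10.9×10⁻⁶×103×475 + 10.4×10⁻⁶×103×600 = 2.206 mm.
Since the ends are fixed, an axial force P builds up, equal in every segment, with P · Σ Lᵢ/(AᵢEᵢ) = δ_free.
The series flexibility is Σ Lᵢ/(AᵢEᵢ) = 800/(1725×209×10³) + 475/(475×26×10³) + 600/(2075×101×10³) = 4.354×10⁻⁵ mm/N.
P = 2.206 / 4.354×10⁻⁵ = 50660 N = 50.66 kN, tensile.
σ_{steel} = P / A = 50660 / 1725 = 29.37 MPa.

σ ≈ 29.4 MPa (tensile)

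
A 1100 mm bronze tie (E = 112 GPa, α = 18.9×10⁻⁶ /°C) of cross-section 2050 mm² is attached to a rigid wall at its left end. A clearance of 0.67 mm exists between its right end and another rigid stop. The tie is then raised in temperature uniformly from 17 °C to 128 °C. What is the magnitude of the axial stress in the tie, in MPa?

σ ≈ 167 MPa (compressive)

Free thermal elongation = αΔT L = 18.9×10⁻⁶ × 111 × 1100 = 2.308 mm.
This exceeds the 0.67 mm gap, so the wall pushes back. The portion of expansion that must be recovered elastically is δ_free − gap = 2.308 − 0.67 = 1.638 mm.
That suppressed elongation corresponds to σ = E·Δ/L = 112×10³ × 1.638/1100 = 166.7 MPa.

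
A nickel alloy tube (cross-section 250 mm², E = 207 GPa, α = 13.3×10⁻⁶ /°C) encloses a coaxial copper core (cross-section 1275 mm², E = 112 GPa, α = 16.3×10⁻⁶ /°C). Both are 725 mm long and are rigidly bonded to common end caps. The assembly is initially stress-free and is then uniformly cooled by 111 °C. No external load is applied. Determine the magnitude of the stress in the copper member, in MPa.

Equilibrium of a rigid end plate with no external load gives equal and opposite internal forces ±P in the two members. Since α_{copper} > α_{nickel alloy}, cooling drives the copper into tension and the nickel alloy into compression.
Equating the net (thermal + elastic) strains gives |α₁ − α₂|·ΔT = P·[1/(A₁E₁) + 1/(A₂E₂)].
|α₁ − α₂|·ΔT = 3×10⁻⁶ × 111 = 0.000333.
1/(A₁E₁) + 1/(A₂E₂) = 1/(250×207×10³) + 1/(1275×112×10³) = 2.633×10⁻⁸ N⁻¹.
So P = 0.000333 / 2.633×10⁻⁸ = 12.65 kN.
σ_{copper} = P/A₂ = 12650/1275 = 9.921 MPa, tensile.

σ ≈ 9.92 MPa (tensile)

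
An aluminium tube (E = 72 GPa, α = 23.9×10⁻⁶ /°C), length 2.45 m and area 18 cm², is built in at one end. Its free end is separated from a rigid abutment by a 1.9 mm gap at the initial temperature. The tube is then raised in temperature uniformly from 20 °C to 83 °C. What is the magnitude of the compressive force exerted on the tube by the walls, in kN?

Unrestrained expansion: δ_free = αΔT L = 23.9×10⁻⁶ × 63 × 2450 = 3.689 mm.
The gap closes (δ_free > 1.9 mm) and the wall then resists a further 3.689 − 1.9 = 1.789 mm of expansion.
So σ = E(δ_free − g)/L = 72×10³ × 1.789/2450 = 52.57 MPa.
Force on the wall = σA = 52.57 × 1800 mm² = 94.63 kN.

P ≈ 94.6 kN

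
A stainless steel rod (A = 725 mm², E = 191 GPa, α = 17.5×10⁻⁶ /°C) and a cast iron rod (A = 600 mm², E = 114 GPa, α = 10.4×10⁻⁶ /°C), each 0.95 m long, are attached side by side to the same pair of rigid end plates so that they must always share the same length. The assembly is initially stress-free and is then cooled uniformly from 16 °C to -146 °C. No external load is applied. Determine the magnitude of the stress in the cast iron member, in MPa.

σ ≈ 87.8 MPa (compressive)

Both members must finish at the same length. With the larger α, the stainless steel tends to over-contract; the plates restrain it, putting the stainless steel in tension and the cast iron in compression. With no external load the two internal forces are equal and opposite, magnitude P.
Equating the net (thermal + elastic) strains gives |α₁ − α₂|·ΔT = P·[1/(A₁E₁) + 1/(A₂E₂)].
|α₁ − α₂|·ΔT = 7.1×10⁻⁶ × 162 = 0.00115.
1/(A₁E₁) + 1/(A₂E₂) = 1/(725×191×10³) + 1/(600×114×10³) = 2.184×10⁻⁸ N⁻¹.
So P = 0.00115 / 2.184×10⁻⁸ = 52.66 kN.
σ_{cast iron} = P/A₂ = 52660/600 = 87.77 MPa, compressive.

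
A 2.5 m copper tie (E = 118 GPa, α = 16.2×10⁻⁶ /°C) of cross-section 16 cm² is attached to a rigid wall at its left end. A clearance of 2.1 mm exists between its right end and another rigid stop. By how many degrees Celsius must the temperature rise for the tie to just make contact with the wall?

Contact occurs when the free expansion equals the gap: αΔT L = 2.1 mm.
ΔT = 2.1 / (16.2×10⁻⁶ × 2500) = 51.85 °C.

ΔT ≈ 51.9 °C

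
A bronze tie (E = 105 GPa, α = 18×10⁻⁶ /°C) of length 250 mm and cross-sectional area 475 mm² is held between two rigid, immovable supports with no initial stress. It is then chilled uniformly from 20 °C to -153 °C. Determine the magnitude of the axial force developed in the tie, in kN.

P ≈ 155 kN (tensile)

Full restraint means ε = 0, so the stress is σ = EαΔT = 105×10³ × 18×10⁻⁶ × 173 = 327 MPa.
Then P = σA = 327 × 475 mm² = 155.3 kN, tensile.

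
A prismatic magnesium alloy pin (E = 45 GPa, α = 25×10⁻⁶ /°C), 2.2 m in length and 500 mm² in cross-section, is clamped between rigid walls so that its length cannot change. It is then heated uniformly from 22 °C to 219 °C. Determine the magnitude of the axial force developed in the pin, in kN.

The ends cannot move, so σ = EαΔT = 45×10³ × 25×10⁻⁶ × 197 = 221.6 MPa.
Then P = σA = 221.6 × 500 mm² = 110.8 kN, compressive.

P ≈ 111 kN (compressive)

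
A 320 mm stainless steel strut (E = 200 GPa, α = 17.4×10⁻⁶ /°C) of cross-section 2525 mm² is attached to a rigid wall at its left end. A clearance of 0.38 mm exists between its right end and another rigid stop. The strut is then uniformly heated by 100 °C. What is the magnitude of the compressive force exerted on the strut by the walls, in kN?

P ≈ 279 kN

Free thermal elongation = αΔT L = 17.4×10⁻⁶ × 100 × 320 = 0.5568 mm.
After closing the 0.38 mm clearance, 0.5568 − 0.38 = 0.1768 mm of expansion remains to be suppressed by the wall.
Compatibility: PL/(AE) = 0.1768 mm, so σ = P/A = E × (0.1768/320) = 110.5 MPa.
P = σA = 110.5 × 2525 = 279 kN.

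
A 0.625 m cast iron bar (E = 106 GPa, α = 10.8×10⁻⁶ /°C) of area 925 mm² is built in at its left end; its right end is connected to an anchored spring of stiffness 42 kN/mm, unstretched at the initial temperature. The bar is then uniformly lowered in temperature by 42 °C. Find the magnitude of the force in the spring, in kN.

P ≈ 9.39 kN

If the spring were absent the bar would shorten by αΔT L = 10.8×10⁻⁶ × 42 × 625 = 0.2835 mm.
With a force P in the spring, the elastic change of the bar is PL/(AE) and that of the spring is P/k; compatibility requires their sum to equal δ_free.
So P = δ_free / [L/(AE) + 1/k] = 0.2835 / [ 625/(925×106×10³) + 1/(42×10³) ].
P = 0.2835 / 3.018×10⁻⁵ = 9392 N.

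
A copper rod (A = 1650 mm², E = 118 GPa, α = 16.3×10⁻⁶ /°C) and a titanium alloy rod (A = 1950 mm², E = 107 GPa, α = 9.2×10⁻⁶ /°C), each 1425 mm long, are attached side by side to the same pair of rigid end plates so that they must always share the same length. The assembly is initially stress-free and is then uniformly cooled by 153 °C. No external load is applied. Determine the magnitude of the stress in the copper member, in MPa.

σ ≈ 66.3 MPa (tensile)

The copper has the larger α, so on cooling it would change length more than the titanium alloy if both were free. The rigid plates force a common final length, so the copper is put into tension and the titanium alloy into compression, with equal and opposite forces P (no external load).
Setting the final lengths equal and cancelling L: (α₁ − α₂)ΔT = P/(A₁E₁) + P/(A₂E₂).
|α₁ − α₂|·ΔT = 7.1×10⁻⁶ × 153 = 0.001086.
1/(A₁E₁) + 1/(A₂E₂) = 1/(1650×118×10³) + 1/(1950×107×10³) = 9.929×10⁻⁹ N⁻¹.
P = 0.001086 / 9.929×10⁻⁹ = 109400 N = 109.4 kN.
σ_{copper} = P/A₁ = 109400/1650 = 66.31 MPa, tensile.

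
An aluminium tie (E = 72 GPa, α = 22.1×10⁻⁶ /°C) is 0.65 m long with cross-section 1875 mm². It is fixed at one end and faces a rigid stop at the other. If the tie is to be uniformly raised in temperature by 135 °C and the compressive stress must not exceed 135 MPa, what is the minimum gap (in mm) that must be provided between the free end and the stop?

Free expansion if unrestrained: δ_free = αΔT L = 22.1×10⁻⁶ × 135 × 650 = 1.939 mm.
At the allowable stress the elastic shortening the wall may impose is σL/E = 135 × 650 / (72×10³) = 1.219 mm.
So the gap has to take up the difference, g_min = δ_free − σL/E = 1.939 − 1.219 = 0.7205 mm.

g ≈ 0.721 mm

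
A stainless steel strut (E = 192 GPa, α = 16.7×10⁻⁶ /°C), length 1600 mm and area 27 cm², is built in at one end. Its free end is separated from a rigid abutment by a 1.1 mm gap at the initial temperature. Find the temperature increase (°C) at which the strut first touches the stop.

ΔT ≈ 41.2 °C

The gap closes when αΔT L = 1.1 mm, since the strut is still unstressed at that instant.
ΔT = 1.1 / (16.7×10⁻⁶ × 1600) = 41.17 °C.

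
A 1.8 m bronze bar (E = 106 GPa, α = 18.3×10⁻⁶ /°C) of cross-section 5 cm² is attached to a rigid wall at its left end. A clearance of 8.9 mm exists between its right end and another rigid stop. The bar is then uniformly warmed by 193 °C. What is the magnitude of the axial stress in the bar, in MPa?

Free thermal elongation = αΔT L = 18.3×10⁻⁶ × 193 × 1800 = 6.357 mm.
Since δ_free = 6.36 mm is less than the 8.9 mm gap, the bar never touches the wall. No axial force develops.

σ ≈ 0 MPa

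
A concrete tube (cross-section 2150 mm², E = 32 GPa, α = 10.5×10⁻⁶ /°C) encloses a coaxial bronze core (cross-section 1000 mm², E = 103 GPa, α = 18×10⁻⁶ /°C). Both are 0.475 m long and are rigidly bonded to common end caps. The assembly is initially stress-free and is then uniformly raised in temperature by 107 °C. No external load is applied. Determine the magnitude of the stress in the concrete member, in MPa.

Both members must finish at the same length. With the larger α, the bronze tends to over-expand; the plates restrain it, putting the bronze in compression and the concrete in tension. With no external load the two internal forces are equal and opposite, magnitude P.
Compatibility of the two members (thermal + elastic change equal): (α₁ − α₂)ΔT = P·[1/(A₁E₁) + 1/(A₂E₂)].
|α₁ − α₂|·ΔT = 7.5×10⁻⁶ × 107 = 0.0008025.
1/(A₁E₁) + 1/(A₂E₂) = 1/(2150×32×10³) + 1/(1000×103×10³) = 2.424×10⁻⁸ N⁻¹.
So P = 0.0008025 / 2.424×10⁻⁸ = 33.1 kN.
σ_{concrete} = P/A₁ = 33100/2150 = 15.4 MPa, tensile.

σ ≈ 15.4 MPa (tensile)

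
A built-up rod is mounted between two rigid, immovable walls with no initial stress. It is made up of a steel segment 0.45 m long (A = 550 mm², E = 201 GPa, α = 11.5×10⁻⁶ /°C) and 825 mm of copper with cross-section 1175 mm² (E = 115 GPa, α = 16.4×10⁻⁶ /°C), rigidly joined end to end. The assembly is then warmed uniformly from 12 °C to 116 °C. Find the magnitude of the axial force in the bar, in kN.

P ≈ 191 kN (compressive)

If the supports were absent, the total length change would be Σ αᵢΔT Lᵢ = 11.5×10⁻⁶×104×450 + 16.4×10⁻⁶×104×825 = 1.945 mm.
The walls prevent any net length change, so an axial force P (same in every segment) develops. Compatibility: P · Σ Lᵢ/(AᵢEᵢ) = δ_free.
The series flexibility is Σ Lᵢ/(AᵢEᵢ) = 450/(550×201×10³) + 825/(1175×115×10³) = 1.018×10⁻⁵ mm/N.
Hence P = δ_free / Σ(L/AE) = 1.945/1.018×10⁻⁵ = 191.2 kN (compressive).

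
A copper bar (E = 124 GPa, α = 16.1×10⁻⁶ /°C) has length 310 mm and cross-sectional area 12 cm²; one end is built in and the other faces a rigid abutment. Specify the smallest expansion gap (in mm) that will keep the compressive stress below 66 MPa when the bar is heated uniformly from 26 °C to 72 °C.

g ≈ 0.0646 mm

With no wall the bar would lengthen by αΔT L = 16.1×10⁻⁶ × 46 × 310 = 0.2296 mm.
A stress of 66 MPa corresponds to the wall pushing the bar back by σL/E = 66×310/(124×10³) = 0.165 mm.
So the gap has to take up the difference, g_min = δ_free − σL/E = 0.2296 − 0.165 = 0.06459 mm.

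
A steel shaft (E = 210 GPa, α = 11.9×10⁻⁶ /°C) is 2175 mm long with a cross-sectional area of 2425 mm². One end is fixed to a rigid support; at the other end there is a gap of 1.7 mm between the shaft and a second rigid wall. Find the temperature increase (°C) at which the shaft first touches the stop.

ΔT ≈ 65.7 °C

The gap closes when αΔT L = 1.7 mm, since the shaft is still unstressed at that instant.
ΔT = 1.7 / (11.9×10⁻⁶ × 2175) = 65.68 °C.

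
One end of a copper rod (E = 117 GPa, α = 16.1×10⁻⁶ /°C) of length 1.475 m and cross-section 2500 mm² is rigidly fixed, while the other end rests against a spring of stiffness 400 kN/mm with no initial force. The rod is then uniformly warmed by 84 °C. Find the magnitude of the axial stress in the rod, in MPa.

The unrestrained thermal change is αΔT L = 16.1×10⁻⁶ × 84 × 1475 = 1.995 mm.
Let P be the compressive force at the spring. The rod shortens elastically by PL/(AE) and the spring compresses by P/k; together these equal δ_free.
So P = δ_free / [L/(AE) + 1/k] = 1.995 / [ 1475/(2500×117×10³) + 1/(400×10³) ].
P = 1.995 / 7.543×10⁻⁶ = 264500 N.
σ = P/A = 264500/2500 = 105.8 MPa.

σ ≈ 106 MPa (compressive)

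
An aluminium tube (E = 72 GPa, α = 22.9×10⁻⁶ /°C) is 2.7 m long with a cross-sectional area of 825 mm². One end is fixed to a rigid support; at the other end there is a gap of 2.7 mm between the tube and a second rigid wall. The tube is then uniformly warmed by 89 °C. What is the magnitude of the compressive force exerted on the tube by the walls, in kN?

If the wall were absent the tube would grow by αΔT L = 22.9×10⁻⁶ × 89 × 2700 = 5.503 mm.
After closing the 2.7 mm clearance, 5.503 − 2.7 = 2.803 mm of expansion remains to be suppressed by the wall.
That suppressed elongation corresponds to σ = E·Δ/L = 72×10³ × 2.803/2700 = 74.74 MPa.
Force on the wall = σA = 74.74 × 825 mm² = 61.66 kN.

P ≈ 61.7 kN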